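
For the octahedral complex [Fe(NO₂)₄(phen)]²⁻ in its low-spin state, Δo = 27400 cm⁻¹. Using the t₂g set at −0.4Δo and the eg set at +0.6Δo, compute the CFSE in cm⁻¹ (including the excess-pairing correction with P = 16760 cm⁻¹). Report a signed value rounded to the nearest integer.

-32240

Ligand charges: 4×(-1) from NO₂⁻ and 1×(+0) from phen sum to -4; with overall charge -2, Fe is +2.
Fe is in group 8, so Fe²⁺ is d⁶ (8 − 2 = 6).
Configuration: t₂g⁶ eg⁰.
CFSE(orbital) = 6×(-0.4Δo) + 0×(0.6Δo) = -2.4Δo; with Δo = 27400 cm⁻¹ that is -65760 cm⁻¹.
High-spin d⁶ would be t₂g⁴ eg² with 1 pair; low-spin has 3, so 2 excess pairs cost +2P = +33520 cm⁻¹.
Net CFSE = -65760 + 33520 = -32240 cm⁻¹.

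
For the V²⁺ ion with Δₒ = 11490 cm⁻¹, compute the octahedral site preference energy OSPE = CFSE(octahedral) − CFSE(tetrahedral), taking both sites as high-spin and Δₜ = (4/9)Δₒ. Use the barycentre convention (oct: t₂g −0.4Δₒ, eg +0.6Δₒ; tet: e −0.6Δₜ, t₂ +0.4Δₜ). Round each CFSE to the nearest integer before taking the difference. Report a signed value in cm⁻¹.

V sits in group 5; removing 2 electrons leaves V²⁺ with 5 − 2 = 3 d electrons.
In an octahedral site d³ (HS) is t₂g³ eg⁰, giving CFSE(oct) = -1.2Δₒ = -13788 cm⁻¹.
Tetrahedral: e² t₂¹, CFSE = 2(−0.6) + 1(+0.4) = -0.8Δₜ = -0.8 × (4/9) × 11490 = -4085 cm⁻¹.
OSPE = -13788 − (-4085) = -9703 cm⁻¹.

-9703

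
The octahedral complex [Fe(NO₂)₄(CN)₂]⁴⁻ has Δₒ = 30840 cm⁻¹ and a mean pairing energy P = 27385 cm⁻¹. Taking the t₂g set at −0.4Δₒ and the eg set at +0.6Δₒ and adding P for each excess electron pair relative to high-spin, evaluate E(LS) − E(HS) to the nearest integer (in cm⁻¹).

Ligand charges: 4×(-1) from NO₂⁻ and 2×(-1) from CN⁻ sum to -6; with overall charge -4, Fe is +2.
Fe sits in group 8; removing 2 electrons leaves Fe²⁺ with 8 − 2 = 6 d electrons.
In the high-spin limit (t₂g⁴ eg²) the orbital term is -0.4Δₒ = -12336 cm⁻¹, with no excess pairing.
Low-spin: t₂g⁶ eg⁰, orbital CFSE = -2.4Δₒ = -74016 cm⁻¹; plus 2 excess pairs × P = +54770 cm⁻¹; total -19246 cm⁻¹.
Thus E(LS) − E(HS) = -6910 cm⁻¹.

-6910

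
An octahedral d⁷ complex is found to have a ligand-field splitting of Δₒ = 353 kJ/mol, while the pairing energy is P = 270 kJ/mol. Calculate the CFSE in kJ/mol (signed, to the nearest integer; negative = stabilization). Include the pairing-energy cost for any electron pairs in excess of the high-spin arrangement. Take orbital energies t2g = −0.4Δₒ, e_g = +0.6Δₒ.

-365

Δₒ > P, so pairing is preferred: the ground state is low-spin.
That gives t2g^6 e_g^1.
Orbital CFSE = -1.8Δₒ = -1.8 × 353 = -635 kJ/mol.
Excess pairs vs high-spin: 3 − 2 = 1; pairing cost = +270 kJ/mol.
Net CFSE = -635 + 270 = -365 kJ/mol.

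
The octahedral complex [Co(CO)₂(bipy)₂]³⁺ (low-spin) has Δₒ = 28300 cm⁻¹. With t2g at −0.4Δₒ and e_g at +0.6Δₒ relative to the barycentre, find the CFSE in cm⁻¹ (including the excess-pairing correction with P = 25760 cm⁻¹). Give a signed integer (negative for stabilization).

Ligand charges: 2×(+0) from CO and 2×(+0) from bipy sum to +0; with overall charge +3, Co is +3.
Co is in group 9, so Co³⁺ is d⁶ (9 − 3 = 6).
The d⁶ electrons fill as t2g^6 e_g^0.
Orbital CFSE = 6(-0.4) + 0(0.6) = -2.4Δₒ = -2.4 × 28300 = -67920 cm⁻¹.
High-spin d⁶ would be t2g^4 e_g^2 with 1 pair; low-spin has 3, so 2 excess pairs cost +2P = +51520 cm⁻¹.
Net CFSE = -67920 + 51520 = -16400 cm⁻¹.

-16400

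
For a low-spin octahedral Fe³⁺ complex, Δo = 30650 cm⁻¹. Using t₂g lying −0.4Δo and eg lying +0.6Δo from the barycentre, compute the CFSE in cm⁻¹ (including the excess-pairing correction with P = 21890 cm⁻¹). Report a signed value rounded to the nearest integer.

-17520

Fe is in group 8, so Fe³⁺ is d⁵ (8 − 3 = 5).
The d⁵ electrons fill as t₂g⁵ eg⁰.
Orbital CFSE = 5(-0.4) + 0(0.6) = -2.0Δo = -2.0 × 30650 = -61300 cm⁻¹.
High-spin d⁵ would be t₂g³ eg² with 0 pairs; low-spin has 2, so 2 excess pairs cost +2P = +43780 cm⁻¹.
Combining: -61300 + 43780 = -17520 cm⁻¹.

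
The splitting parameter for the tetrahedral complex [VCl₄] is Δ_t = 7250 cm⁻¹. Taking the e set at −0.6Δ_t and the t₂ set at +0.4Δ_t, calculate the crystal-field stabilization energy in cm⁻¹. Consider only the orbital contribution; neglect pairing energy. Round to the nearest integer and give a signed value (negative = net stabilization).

Each Cl⁻ contributes -1; 4 × (-1) = -4. With overall charge +0, V is in the +4 oxidation state.
Group 5 minus oxidation state +4 gives a d¹ configuration for V⁴⁺.
Tetrahedral splitting is small, so the complex is high-spin.
Configuration: e¹ t₂⁰.
CFSE(orbital) = 1×(-0.6Δ_t) + 0×(0.4Δ_t) = -0.6Δ_t; with Δ_t = 7250 cm⁻¹ that is -4350 cm⁻¹.

-4350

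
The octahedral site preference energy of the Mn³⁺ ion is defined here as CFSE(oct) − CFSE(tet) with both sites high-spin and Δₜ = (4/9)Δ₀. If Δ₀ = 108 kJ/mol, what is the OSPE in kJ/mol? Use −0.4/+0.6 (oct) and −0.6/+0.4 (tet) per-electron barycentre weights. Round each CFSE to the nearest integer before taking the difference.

Mn sits in group 7; removing 3 electrons leaves Mn³⁺ with 7 − 3 = 4 d electrons.
Octahedral high-spin t2g^3 e_g^1: CFSE = -0.6 × 108 = -65 kJ/mol.
Tetrahedral: e^2 t2^2, CFSE = 2(−0.6) + 2(+0.4) = -0.4Δₜ = -0.4 × (4/9) × 108 = -19 kJ/mol.
OSPE = CFSE(oct) − CFSE(tet) = -65 − (-19) = -46 kJ/mol.

-46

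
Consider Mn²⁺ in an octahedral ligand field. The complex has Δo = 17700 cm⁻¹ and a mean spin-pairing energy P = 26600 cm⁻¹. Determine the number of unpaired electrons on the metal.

5

Mn sits in group 7; removing 2 electrons leaves Mn²⁺ with 7 − 2 = 5 d electrons.
Δo < P, so pairing is avoided: the ground state is high-spin.
That gives t₂g³ eg².
Unpaired electrons: 5.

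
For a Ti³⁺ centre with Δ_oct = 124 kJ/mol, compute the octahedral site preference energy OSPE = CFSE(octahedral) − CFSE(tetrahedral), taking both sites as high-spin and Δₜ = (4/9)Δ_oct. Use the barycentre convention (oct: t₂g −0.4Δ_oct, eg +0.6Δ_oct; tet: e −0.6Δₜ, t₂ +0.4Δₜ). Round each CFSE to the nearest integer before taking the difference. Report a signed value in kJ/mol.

Group 4 minus oxidation state +3 gives a d¹ configuration for Ti³⁺.
Octahedral high-spin t2g^1 e_g^0: CFSE = -0.4 × 124 = -50 kJ/mol.
Tetrahedral e^1 t2^0 gives -0.6Δₜ = -0.6 × (4/9) × 124 = -33 kJ/mol.
OSPE = -50 − (-33) = -17 kJ/mol.

-17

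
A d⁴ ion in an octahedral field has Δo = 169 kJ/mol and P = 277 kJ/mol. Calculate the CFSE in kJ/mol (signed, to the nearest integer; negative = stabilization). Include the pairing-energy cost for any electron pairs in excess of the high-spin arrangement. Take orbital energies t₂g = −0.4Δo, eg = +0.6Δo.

Δo < P, so pairing is avoided: the ground state is high-spin.
That gives t₂g³ eg¹.
Orbital CFSE = -0.6Δo = -0.6 × 169 = -101 kJ/mol.
High-spin has no excess pairs, so no pairing correction applies.

-101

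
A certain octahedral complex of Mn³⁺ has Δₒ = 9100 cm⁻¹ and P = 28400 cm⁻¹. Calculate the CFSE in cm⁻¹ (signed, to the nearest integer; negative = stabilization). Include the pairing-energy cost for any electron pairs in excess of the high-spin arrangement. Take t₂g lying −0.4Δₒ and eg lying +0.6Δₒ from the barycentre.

-5460

Mn is in group 7, so Mn³⁺ is d⁴ (7 − 3 = 4).
Here Δₒ < P (9100 < 28400), so the high-spin state is favoured.
Filling d⁴ accordingly: t₂g³ eg¹.
Orbital CFSE = -0.6Δₒ = -0.6 × 9100 = -5460 cm⁻¹.
High-spin has no excess pairs, so no pairing correction applies.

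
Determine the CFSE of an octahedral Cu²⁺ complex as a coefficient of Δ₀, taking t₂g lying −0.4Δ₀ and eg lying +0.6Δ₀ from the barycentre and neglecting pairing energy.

Cu²⁺: group 11, so d-count = 11 − 2 = 9.
Configuration: t₂g⁶ eg³.
CFSE = 6(-0.4Δ₀) + 3(0.6Δ₀) = -2.4Δ₀ + 1.8Δ₀ = -0.6Δ₀.

-0.6 Δ₀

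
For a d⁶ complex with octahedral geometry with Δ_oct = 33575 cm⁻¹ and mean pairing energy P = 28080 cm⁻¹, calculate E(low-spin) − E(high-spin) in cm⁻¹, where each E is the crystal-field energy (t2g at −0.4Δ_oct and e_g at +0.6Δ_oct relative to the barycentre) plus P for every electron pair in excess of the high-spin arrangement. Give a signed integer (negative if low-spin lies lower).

-10990

High-spin d⁶ fills as t2g^4 e_g^2 with CFSE 4(−0.4) + 2(+0.6) = -0.4Δ_oct = -13430 cm⁻¹.
Low-spin t2g^6 e_g^0 gives -2.4Δ_oct = -80580 cm⁻¹, but forming 2 extra pairs costs 2P = 56160 cm⁻¹, so E(LS) = -80580 + 56160 = -24420 cm⁻¹.
E(LS) − E(HS) = -24420 − (-13430) = -10990 cm⁻¹.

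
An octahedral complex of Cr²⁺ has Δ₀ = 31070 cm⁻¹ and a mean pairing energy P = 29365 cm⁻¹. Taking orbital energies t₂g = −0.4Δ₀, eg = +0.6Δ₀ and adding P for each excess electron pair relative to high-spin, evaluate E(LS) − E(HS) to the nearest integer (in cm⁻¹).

-1705

Cr sits in group 6; removing 2 electrons leaves Cr²⁺ with 6 − 2 = 4 d electrons.
High-spin d⁴ fills as t₂g³ eg¹ with CFSE 3(−0.4) + 1(+0.6) = -0.6Δ₀ = -18642 cm⁻¹.
Low-spin: t₂g⁴ eg⁰, orbital CFSE = -1.6Δ₀ = -49712 cm⁻¹; plus 1 excess pair × P = +29365 cm⁻¹; total -20347 cm⁻¹.
Thus E(LS) − E(HS) = -1705 cm⁻¹.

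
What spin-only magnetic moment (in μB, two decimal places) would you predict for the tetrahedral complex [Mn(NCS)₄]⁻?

Each NCS⁻ contributes -1; 4 × (-1) = -4. With overall charge -1, Mn is in the +3 oxidation state.
Mn³⁺: group 7, so d-count = 7 − 3 = 4.
With tetrahedral geometry the complex is necessarily high-spin.
Configuration: e² t₂² → 4 unpaired electrons.
μ(spin-only) = √[4(4+2)] = √24 ≈ 4.90 μB.

4.90 μB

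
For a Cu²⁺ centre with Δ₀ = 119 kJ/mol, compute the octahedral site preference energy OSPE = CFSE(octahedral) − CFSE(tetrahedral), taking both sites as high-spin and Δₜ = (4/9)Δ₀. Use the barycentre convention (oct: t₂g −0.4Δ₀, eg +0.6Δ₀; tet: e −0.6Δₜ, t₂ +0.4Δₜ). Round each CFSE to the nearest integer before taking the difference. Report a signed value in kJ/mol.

Cu²⁺: group 11, so d-count = 11 − 2 = 9.
Octahedral (high-spin): t₂g⁶ eg³, CFSE = 6(−0.4) + 3(+0.6) = -0.6Δ₀ = -0.6 × 119 = -71 kJ/mol.
Tetrahedral e⁴ t₂⁵ gives -0.4Δₜ = -0.4 × (4/9) × 119 = -21 kJ/mol.
OSPE = -71 − (-21) = -50 kJ/mol.

-50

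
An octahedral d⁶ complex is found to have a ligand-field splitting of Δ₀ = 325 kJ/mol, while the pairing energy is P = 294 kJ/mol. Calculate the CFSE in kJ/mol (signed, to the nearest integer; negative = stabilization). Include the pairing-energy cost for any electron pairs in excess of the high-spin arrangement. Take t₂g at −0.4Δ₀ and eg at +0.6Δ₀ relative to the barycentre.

-192

With Δ₀ > P the complex is low-spin.
Configuration: t₂g⁶ eg⁰.
Orbital CFSE = -2.4Δ₀ = -2.4 × 325 = -780 kJ/mol.
Excess pairs vs high-spin: 3 − 1 = 2; pairing cost = +588 kJ/mol.
Net CFSE = -780 + 588 = -192 kJ/mol.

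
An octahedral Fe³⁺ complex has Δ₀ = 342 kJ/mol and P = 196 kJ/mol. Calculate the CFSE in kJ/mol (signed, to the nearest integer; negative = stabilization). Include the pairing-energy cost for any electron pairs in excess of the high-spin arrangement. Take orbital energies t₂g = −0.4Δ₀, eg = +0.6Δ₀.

-292

Fe is in group 8, so Fe³⁺ is d⁵ (8 − 3 = 5).
With Δ₀ > P the complex is low-spin.
Configuration: t₂g⁵ eg⁰.
Orbital CFSE = -2.0Δ₀ = -2.0 × 342 = -684 kJ/mol.
Excess pairs vs high-spin: 2 − 0 = 2; pairing cost = +392 kJ/mol.
Net CFSE = -684 + 392 = -292 kJ/mol.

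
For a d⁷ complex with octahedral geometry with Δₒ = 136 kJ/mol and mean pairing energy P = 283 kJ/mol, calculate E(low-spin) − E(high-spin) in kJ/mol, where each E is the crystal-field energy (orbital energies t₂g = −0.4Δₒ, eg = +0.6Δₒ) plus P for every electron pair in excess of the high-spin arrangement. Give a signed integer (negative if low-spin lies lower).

147

High-spin: t₂g⁵ eg², CFSE = -0.8Δₒ = -109 kJ/mol.
Low-spin t₂g⁶ eg¹ gives -1.8Δₒ = -245 kJ/mol, but forming 1 extra pair costs 1P = 283 kJ/mol, so E(LS) = -245 + 283 = 38 kJ/mol.
E(LS) − E(HS) = 38 − (-109) = 147 kJ/mol.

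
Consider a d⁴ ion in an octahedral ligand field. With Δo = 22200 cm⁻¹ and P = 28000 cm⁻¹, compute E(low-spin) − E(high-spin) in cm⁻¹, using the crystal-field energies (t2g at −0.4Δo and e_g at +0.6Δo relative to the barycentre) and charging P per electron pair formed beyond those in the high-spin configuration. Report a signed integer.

High-spin: t2g^3 e_g^1, CFSE = -0.6Δo = -13320 cm⁻¹.
Low-spin t2g^4 e_g^0 gives -1.6Δo = -35520 cm⁻¹, but forming 1 extra pair costs 1P = 28000 cm⁻¹, so E(LS) = -35520 + 28000 = -7520 cm⁻¹.
Thus E(LS) − E(HS) = 5800 cm⁻¹.

5800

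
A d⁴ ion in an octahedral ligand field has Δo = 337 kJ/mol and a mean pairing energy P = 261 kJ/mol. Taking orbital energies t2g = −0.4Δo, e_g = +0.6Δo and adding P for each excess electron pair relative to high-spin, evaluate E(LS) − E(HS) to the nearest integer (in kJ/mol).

High-spin d⁴ fills as t2g^3 e_g^1 with CFSE 3(−0.4) + 1(+0.6) = -0.6Δo = -202 kJ/mol.
Low-spin: t2g^4 e_g^0, orbital CFSE = -1.6Δo = -539 kJ/mol; plus 1 excess pair × P = +261 kJ/mol; total -278 kJ/mol.
E(LS) − E(HS) = -278 − (-202) = -76 kJ/mol.

-76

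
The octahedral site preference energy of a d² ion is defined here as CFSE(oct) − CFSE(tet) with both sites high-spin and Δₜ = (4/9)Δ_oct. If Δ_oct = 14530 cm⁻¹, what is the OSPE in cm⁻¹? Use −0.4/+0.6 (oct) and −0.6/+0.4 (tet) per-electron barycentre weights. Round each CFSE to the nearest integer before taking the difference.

-3875

In an octahedral site d² (HS) is t₂g² eg⁰, giving CFSE(oct) = -0.8Δ_oct = -11624 cm⁻¹.
In a tetrahedral site the filling is e² t₂⁰: CFSE(tet) = -1.2Δₜ = -1.2 × (4/9)(14530) = -7749 cm⁻¹.
OSPE = CFSE(oct) − CFSE(tet) = -11624 − (-7749) = -3875 cm⁻¹.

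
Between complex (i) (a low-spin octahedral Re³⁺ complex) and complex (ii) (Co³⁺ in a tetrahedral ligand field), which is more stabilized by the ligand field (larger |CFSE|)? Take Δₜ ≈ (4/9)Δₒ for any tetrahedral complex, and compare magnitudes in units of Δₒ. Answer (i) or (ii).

(i)

(i): Re is in group 7, so Re³⁺ is d⁴ (7 − 3 = 4); t₂g⁴ eg⁰, CFSE = -1.6Δₒ.
(ii): Co sits in group 9; removing 3 electrons leaves Co³⁺ with 9 − 3 = 6 d electrons; With tetrahedral geometry the complex is necessarily high-spin; e³ t₂³, CFSE = -0.6Δₜ ≈ -0.27Δₒ.
So (i) has the larger |CFSE|.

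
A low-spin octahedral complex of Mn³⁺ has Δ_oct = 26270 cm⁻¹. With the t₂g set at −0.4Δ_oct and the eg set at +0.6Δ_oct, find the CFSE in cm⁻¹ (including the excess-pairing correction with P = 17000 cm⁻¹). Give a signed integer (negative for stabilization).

Mn is in group 7, so Mn³⁺ is d⁴ (7 − 3 = 4).
Electron filling gives t₂g⁴ eg⁰.
The orbital stabilization is -1.6Δ_oct = -1.6 × 26270 = -42032 cm⁻¹.
High-spin d⁴ would be t₂g³ eg¹ with 0 pairs; low-spin has 1, so 1 excess pair costs +1P = +17000 cm⁻¹.
Combining: -42032 + 17000 = -25032 cm⁻¹.

-25032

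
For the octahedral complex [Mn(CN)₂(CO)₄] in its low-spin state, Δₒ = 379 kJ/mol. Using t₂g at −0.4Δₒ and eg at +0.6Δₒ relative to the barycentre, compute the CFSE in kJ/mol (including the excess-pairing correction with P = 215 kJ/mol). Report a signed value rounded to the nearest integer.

Ligand charges: 2×(-1) from CN⁻ and 4×(+0) from CO sum to -2; with overall charge +0, Mn is +2.
Group 7 minus oxidation state +2 gives a d⁵ configuration for Mn²⁺.
The d⁵ electrons fill as t₂g⁵ eg⁰.
Orbital CFSE = 5(-0.4) + 0(0.6) = -2.0Δₒ = -2.0 × 379 = -758 kJ/mol.
High-spin d⁵ would be t₂g³ eg² with 0 pairs; low-spin has 2, so 2 excess pairs cost +2P = +430 kJ/mol.
Overall CFSE = -758 + 430 = -328 kJ/mol.

-328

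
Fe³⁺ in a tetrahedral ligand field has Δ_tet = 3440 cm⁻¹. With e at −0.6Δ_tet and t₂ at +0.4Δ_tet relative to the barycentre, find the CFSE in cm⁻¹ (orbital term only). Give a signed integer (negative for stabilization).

Fe is in group 8, so Fe³⁺ is d⁵ (8 − 3 = 5).
Tetrahedral fields are weak (Δₜ ≈ 4/9 Δₒ), so electrons fill high-spin.
Configuration: e² t₂³.
CFSE(orbital) = 2×(-0.6Δ_tet) + 3×(0.4Δ_tet) = 0.0Δ_tet; with Δ_tet = 3440 cm⁻¹ that is 0 cm⁻¹.

0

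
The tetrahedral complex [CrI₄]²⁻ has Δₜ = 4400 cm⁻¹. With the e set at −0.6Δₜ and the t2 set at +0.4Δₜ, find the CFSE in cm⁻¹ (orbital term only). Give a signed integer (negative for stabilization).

Each I⁻ contributes -1; 4 × (-1) = -4. With overall charge -2, Cr is in the +2 oxidation state.
Group 6 minus oxidation state +2 gives a d⁴ configuration for Cr²⁺.
Tetrahedral fields are weak (Δₜ ≈ 4/9 Δₒ), so electrons fill high-spin.
Configuration: e^2 t2^2.
Orbital CFSE = 2(-0.6) + 2(0.4) = -0.4Δₜ = -0.4 × 4400 = -1760 cm⁻¹.

-1760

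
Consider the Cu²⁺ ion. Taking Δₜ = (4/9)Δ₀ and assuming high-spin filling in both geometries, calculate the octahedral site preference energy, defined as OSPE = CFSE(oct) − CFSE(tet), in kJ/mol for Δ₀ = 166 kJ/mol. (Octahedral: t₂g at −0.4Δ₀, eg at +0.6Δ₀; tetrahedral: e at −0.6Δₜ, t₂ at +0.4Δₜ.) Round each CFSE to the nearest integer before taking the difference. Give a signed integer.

-70

Cu is in group 11, so Cu²⁺ is d⁹ (11 − 2 = 9).
Octahedral high-spin t₂g⁶ eg³: CFSE = -0.6 × 166 = -100 kJ/mol.
Tetrahedral e⁴ t₂⁵ gives -0.4Δₜ = -0.4 × (4/9) × 166 = -30 kJ/mol.
Subtracting, OSPE = -100 − (-30) = -70 kJ/mol.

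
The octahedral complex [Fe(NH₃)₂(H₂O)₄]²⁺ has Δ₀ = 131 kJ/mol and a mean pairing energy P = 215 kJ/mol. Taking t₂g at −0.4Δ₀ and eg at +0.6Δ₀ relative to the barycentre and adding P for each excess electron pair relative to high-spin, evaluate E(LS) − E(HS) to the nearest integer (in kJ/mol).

168

Ligand charges: 2×(+0) from NH₃ and 4×(+0) from H₂O sum to +0; with overall charge +2, Fe is +2.
Group 8 minus oxidation state +2 gives a d⁶ configuration for Fe²⁺.
High-spin d⁶ fills as t₂g⁴ eg² with CFSE 4(−0.4) + 2(+0.6) = -0.4Δ₀ = -52 kJ/mol.
For low-spin the configuration is t₂g⁶ eg⁰: orbital energy -2.4 × 131 = -314 kJ/mol, and 2 additional pairs relative to high-spin add 430 kJ/mol, giving 116 kJ/mol.
Thus E(LS) − E(HS) = 168 kJ/mol.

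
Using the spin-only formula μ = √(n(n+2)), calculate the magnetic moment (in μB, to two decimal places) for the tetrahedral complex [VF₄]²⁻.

Each F⁻ contributes -1; 4 × (-1) = -4. With overall charge -2, V is in the +2 oxidation state.
V sits in group 5; removing 2 electrons leaves V²⁺ with 5 − 2 = 3 d electrons.
Tetrahedral fields are weak (Δₜ ≈ 4/9 Δₒ), so electrons fill high-spin.
Configuration: e² t₂¹ → 3 unpaired electrons.
μ(spin-only) = √[3(3+2)] = √15 ≈ 3.87 μB.

3.87 μB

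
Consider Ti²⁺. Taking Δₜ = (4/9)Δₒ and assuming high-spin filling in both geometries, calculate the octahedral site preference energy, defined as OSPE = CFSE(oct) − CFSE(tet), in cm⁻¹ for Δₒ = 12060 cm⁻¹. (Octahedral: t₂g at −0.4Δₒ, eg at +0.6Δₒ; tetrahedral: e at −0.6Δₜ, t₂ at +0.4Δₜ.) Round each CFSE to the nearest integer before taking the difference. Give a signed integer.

-3216

Group 4 minus oxidation state +2 gives a d² configuration for Ti²⁺.
In an octahedral site d² (HS) is t₂g² eg⁰, giving CFSE(oct) = -0.8Δₒ = -9648 cm⁻¹.
In a tetrahedral site the filling is e² t₂⁰: CFSE(tet) = -1.2Δₜ = -1.2 × (4/9)(12060) = -6432 cm⁻¹.
OSPE = -9648 − (-6432) = -3216 cm⁻¹.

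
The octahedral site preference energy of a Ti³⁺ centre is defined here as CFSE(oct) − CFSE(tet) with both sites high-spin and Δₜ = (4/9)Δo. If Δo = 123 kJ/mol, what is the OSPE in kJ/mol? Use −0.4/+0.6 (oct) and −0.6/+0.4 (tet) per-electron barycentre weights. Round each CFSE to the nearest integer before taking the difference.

Ti sits in group 4; removing 3 electrons leaves Ti³⁺ with 4 − 3 = 1 d electrons.
Octahedral (high-spin): t2g^1 e_g^0, CFSE = 1(−0.4) + 0(+0.6) = -0.4Δo = -0.4 × 123 = -49 kJ/mol.
Tetrahedral e^1 t2^0 gives -0.6Δₜ = -0.6 × (4/9) × 123 = -33 kJ/mol.
OSPE = CFSE(oct) − CFSE(tet) = -49 − (-33) = -16 kJ/mol.

-16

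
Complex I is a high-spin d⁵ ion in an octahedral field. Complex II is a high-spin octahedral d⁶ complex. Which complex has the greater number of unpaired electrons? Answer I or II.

I: t₂g³ eg² → 5 unpaired.
II: t₂g⁴ eg² → 4 unpaired.
So I has more unpaired electrons.

I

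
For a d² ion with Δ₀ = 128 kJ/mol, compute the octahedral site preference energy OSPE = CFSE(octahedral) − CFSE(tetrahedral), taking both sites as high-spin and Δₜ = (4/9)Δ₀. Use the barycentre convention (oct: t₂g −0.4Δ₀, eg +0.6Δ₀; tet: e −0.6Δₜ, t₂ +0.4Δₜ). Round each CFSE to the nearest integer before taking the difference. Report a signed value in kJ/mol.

In an octahedral site d² (HS) is t₂g² eg⁰, giving CFSE(oct) = -0.8Δ₀ = -102 kJ/mol.
In a tetrahedral site the filling is e² t₂⁰: CFSE(tet) = -1.2Δₜ = -1.2 × (4/9)(128) = -68 kJ/mol.
OSPE = CFSE(oct) − CFSE(tet) = -102 − (-68) = -34 kJ/mol.

-34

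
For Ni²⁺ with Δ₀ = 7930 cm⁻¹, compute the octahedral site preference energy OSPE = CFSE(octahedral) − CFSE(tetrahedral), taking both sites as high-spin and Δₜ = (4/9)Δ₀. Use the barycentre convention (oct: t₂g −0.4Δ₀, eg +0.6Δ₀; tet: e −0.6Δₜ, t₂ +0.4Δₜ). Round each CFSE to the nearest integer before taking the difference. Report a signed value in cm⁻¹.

Ni is in group 10, so Ni²⁺ is d⁸ (10 − 2 = 8).
In an octahedral site d⁸ (HS) is t₂g⁶ eg², giving CFSE(oct) = -1.2Δ₀ = -9516 cm⁻¹.
Tetrahedral: e⁴ t₂⁴, CFSE = 4(−0.6) + 4(+0.4) = -0.8Δₜ = -0.8 × (4/9) × 7930 = -2820 cm⁻¹.
OSPE = CFSE(oct) − CFSE(tet) = -9516 − (-2820) = -6696 cm⁻¹.

-6696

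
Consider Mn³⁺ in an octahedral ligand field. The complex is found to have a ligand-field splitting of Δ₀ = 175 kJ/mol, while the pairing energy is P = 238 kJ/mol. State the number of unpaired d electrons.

Mn³⁺: group 7, so d-count = 7 − 3 = 4.
Here Δ₀ < P (175 < 238), so the high-spin state is favoured.
That gives t₂g³ eg¹.
Unpaired electrons: 4.

4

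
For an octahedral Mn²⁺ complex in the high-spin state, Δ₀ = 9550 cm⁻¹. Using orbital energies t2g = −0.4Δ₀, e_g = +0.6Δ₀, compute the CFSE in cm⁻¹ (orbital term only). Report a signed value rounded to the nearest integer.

0

Mn sits in group 7; removing 2 electrons leaves Mn²⁺ with 7 − 2 = 5 d electrons.
Electron filling gives t2g^3 e_g^2.
CFSE(orbital) = 3×(-0.4Δ₀) + 2×(0.6Δ₀) = 0.0Δ₀; with Δ₀ = 9550 cm⁻¹ that is 0 cm⁻¹.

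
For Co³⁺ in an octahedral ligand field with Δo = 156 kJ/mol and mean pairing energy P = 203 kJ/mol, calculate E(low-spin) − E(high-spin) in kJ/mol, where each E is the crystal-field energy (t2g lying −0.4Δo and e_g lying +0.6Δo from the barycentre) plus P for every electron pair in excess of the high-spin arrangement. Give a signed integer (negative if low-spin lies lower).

Group 9 minus oxidation state +3 gives a d⁶ configuration for Co³⁺.
In the high-spin limit (t2g^4 e_g^2) the orbital term is -0.4Δo = -62 kJ/mol, with no excess pairing.
For low-spin the configuration is t2g^6 e_g^0: orbital energy -2.4 × 156 = -374 kJ/mol, and 2 additional pairs relative to high-spin add 406 kJ/mol, giving 32 kJ/mol.
E(LS) − E(HS) = 32 − (-62) = 94 kJ/mol.

94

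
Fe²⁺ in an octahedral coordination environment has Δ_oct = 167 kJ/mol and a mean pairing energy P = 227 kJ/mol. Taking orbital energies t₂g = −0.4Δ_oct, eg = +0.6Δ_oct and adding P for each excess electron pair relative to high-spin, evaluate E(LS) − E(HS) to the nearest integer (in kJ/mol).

Fe²⁺: group 8, so d-count = 8 − 2 = 6.
High-spin d⁶ fills as t₂g⁴ eg² with CFSE 4(−0.4) + 2(+0.6) = -0.4Δ_oct = -67 kJ/mol.
Low-spin: t₂g⁶ eg⁰, orbital CFSE = -2.4Δ_oct = -401 kJ/mol; plus 2 excess pairs × P = +454 kJ/mol; total 53 kJ/mol.
E(LS) − E(HS) = 53 − (-67) = 120 kJ/mol.

120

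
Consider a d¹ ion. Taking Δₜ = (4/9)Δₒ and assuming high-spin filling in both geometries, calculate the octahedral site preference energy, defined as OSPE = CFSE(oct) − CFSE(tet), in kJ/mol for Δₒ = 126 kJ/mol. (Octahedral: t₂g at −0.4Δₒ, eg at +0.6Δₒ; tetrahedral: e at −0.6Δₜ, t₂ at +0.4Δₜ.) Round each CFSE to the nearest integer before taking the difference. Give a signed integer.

Octahedral (high-spin): t₂g¹ eg⁰, CFSE = 1(−0.4) + 0(+0.6) = -0.4Δₒ = -0.4 × 126 = -50 kJ/mol.
In a tetrahedral site the filling is e¹ t₂⁰: CFSE(tet) = -0.6Δₜ = -0.6 × (4/9)(126) = -34 kJ/mol.
OSPE = CFSE(oct) − CFSE(tet) = -50 − (-34) = -16 kJ/mol.

-16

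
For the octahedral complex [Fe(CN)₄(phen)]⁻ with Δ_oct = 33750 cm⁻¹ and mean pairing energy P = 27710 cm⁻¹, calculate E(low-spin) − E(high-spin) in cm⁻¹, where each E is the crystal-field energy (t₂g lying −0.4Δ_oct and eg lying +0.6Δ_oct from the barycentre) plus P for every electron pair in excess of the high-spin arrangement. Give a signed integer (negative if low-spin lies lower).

Ligand charges: 4×(-1) from CN⁻ and 1×(+0) from phen sum to -4; with overall charge -1, Fe is +3.
Group 8 minus oxidation state +3 gives a d⁵ configuration for Fe³⁺.
High-spin d⁵ fills as t₂g³ eg² with CFSE 3(−0.4) + 2(+0.6) = 0.0Δ_oct = 0 cm⁻¹.
Low-spin: t₂g⁵ eg⁰, orbital CFSE = -2.0Δ_oct = -67500 cm⁻¹; plus 2 excess pairs × P = +55420 cm⁻¹; total -12080 cm⁻¹.
E(LS) − E(HS) = -12080 − (0) = -12080 cm⁻¹.

-12080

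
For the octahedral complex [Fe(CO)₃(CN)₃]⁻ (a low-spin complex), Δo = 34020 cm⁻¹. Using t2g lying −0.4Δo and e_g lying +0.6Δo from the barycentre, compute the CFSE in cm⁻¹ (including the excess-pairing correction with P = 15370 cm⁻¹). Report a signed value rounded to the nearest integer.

-50908

Ligand charges: 3×(+0) from CO and 3×(-1) from CN⁻ sum to -3; with overall charge -1, Fe is +2.
Fe²⁺: group 8, so d-count = 8 − 2 = 6.
Configuration: t2g^6 e_g^0.
CFSE(orbital) = 6×(-0.4Δo) + 0×(0.6Δo) = -2.4Δo; with Δo = 34020 cm⁻¹ that is -81648 cm⁻¹.
High-spin d⁶ would be t2g^4 e_g^2 with 1 pair; low-spin has 3, so 2 excess pairs cost +2P = +30740 cm⁻¹.
Overall CFSE = -81648 + 30740 = -50908 cm⁻¹.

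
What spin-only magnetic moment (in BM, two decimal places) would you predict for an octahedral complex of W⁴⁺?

W is in group 6, so W⁴⁺ is d² (6 − 4 = 2).
Configuration: t₂g² eg⁰ → 2 unpaired electrons.
μ(spin-only) = √[2(2+2)] = √8 ≈ 2.83 BM.

2.83 BM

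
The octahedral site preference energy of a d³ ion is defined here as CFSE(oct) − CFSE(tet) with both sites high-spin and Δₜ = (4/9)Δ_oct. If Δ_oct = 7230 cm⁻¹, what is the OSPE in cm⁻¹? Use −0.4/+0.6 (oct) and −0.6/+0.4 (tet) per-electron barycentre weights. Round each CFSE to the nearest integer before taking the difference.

Octahedral (high-spin): t₂g³ eg⁰, CFSE = 3(−0.4) + 0(+0.6) = -1.2Δ_oct = -1.2 × 7230 = -8676 cm⁻¹.
In a tetrahedral site the filling is e² t₂¹: CFSE(tet) = -0.8Δₜ = -0.8 × (4/9)(7230) = -2571 cm⁻¹.
Subtracting, OSPE = -8676 − (-2571) = -6105 cm⁻¹.

-6105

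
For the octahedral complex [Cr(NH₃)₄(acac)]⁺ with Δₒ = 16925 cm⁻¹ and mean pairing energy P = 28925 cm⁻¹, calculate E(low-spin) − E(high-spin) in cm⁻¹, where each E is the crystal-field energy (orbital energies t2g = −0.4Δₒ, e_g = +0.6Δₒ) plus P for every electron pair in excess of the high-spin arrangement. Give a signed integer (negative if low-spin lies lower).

Ligand charges: 4×(+0) from NH₃ and 1×(-1) from acac⁻ sum to -1; with overall charge +1, Cr is +2.
Group 6 minus oxidation state +2 gives a d⁴ configuration for Cr²⁺.
High-spin d⁴ fills as t2g^3 e_g^1 with CFSE 3(−0.4) + 1(+0.6) = -0.6Δₒ = -10155 cm⁻¹.
Low-spin t2g^4 e_g^0 gives -1.6Δₒ = -27080 cm⁻¹, but forming 1 extra pair costs 1P = 28925 cm⁻¹, so E(LS) = -27080 + 28925 = 1845 cm⁻¹.
The difference is 1845 − (-10155) = 12000 cm⁻¹, so high-spin lies lower.

12000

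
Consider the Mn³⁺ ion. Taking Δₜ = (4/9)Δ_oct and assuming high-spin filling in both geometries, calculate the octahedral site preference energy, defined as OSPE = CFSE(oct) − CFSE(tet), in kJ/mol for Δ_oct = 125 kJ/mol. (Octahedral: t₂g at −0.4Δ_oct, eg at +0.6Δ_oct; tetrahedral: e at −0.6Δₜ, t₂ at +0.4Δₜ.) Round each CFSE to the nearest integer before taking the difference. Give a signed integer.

-53

Mn sits in group 7; removing 3 electrons leaves Mn³⁺ with 7 − 3 = 4 d electrons.
In an octahedral site d⁴ (HS) is t₂g³ eg¹, giving CFSE(oct) = -0.6Δ_oct = -75 kJ/mol.
Tetrahedral e² t₂² gives -0.4Δₜ = -0.4 × (4/9) × 125 = -22 kJ/mol.
OSPE = -75 − (-22) = -53 kJ/mol.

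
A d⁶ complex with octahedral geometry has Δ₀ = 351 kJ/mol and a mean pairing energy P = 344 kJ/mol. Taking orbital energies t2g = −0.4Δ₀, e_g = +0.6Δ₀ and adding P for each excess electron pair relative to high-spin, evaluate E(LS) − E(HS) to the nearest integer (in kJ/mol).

-14

High-spin d⁶ fills as t2g^4 e_g^2 with CFSE 4(−0.4) + 2(+0.6) = -0.4Δ₀ = -140 kJ/mol.
Low-spin t2g^6 e_g^0 gives -2.4Δ₀ = -842 kJ/mol, but forming 2 extra pairs costs 2P = 688 kJ/mol, so E(LS) = -842 + 688 = -154 kJ/mol.
Thus E(LS) − E(HS) = -14 kJ/mol.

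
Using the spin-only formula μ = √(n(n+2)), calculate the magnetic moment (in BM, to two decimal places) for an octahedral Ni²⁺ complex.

2.83 BM

Ni is in group 10, so Ni²⁺ is d⁸ (10 − 2 = 8).
Configuration: t2g^6 e_g^2 → 2 unpaired electrons.
μ(spin-only) = √[2(2+2)] = √8 ≈ 2.83 BM.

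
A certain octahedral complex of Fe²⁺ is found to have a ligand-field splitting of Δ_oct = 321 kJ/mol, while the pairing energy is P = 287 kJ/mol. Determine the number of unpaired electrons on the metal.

Fe is in group 8, so Fe²⁺ is d⁶ (8 − 2 = 6).
Since Δ_oct = 321 kJ/mol > P = 287 kJ/mol, the complex adopts the low-spin configuration.
Filling d⁶ accordingly: t2g^6 e_g^0.
Unpaired electrons: 0.

0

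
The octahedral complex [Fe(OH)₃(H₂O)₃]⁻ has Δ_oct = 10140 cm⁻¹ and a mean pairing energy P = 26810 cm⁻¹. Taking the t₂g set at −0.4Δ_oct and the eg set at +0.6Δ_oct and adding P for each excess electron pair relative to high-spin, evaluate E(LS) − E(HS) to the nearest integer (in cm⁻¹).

33340

Ligand charges: 3×(-1) from OH⁻ and 3×(+0) from H₂O sum to -3; with overall charge -1, Fe is +2.
Fe sits in group 8; removing 2 electrons leaves Fe²⁺ with 8 − 2 = 6 d electrons.
In the high-spin limit (t₂g⁴ eg²) the orbital term is -0.4Δ_oct = -4056 cm⁻¹, with no excess pairing.
For low-spin the configuration is t₂g⁶ eg⁰: orbital energy -2.4 × 10140 = -24336 cm⁻¹, and 2 additional pairs relative to high-spin add 53620 cm⁻¹, giving 29284 cm⁻¹.
Thus E(LS) − E(HS) = 33340 cm⁻¹.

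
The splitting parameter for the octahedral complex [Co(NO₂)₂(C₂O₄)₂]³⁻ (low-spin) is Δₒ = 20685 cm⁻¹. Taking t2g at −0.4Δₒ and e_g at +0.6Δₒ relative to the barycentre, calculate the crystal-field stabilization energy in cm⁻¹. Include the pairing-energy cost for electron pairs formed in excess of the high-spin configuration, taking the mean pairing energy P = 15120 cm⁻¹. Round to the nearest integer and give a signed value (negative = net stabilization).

Ligand charges: 2×(-1) from NO₂⁻ and 2×(-2) from C₂O₄²⁻ sum to -6; with overall charge -3, Co is +3.
Co sits in group 9; removing 3 electrons leaves Co³⁺ with 9 − 3 = 6 d electrons.
Electron filling gives t2g^6 e_g^0.
Orbital CFSE = 6(-0.4) + 0(0.6) = -2.4Δₒ = -2.4 × 20685 = -49644 cm⁻¹.
Pairing penalty: 3 pairs vs 1 in the high-spin reference → 2 extra × P = 30240 cm⁻¹.
Net CFSE = -49644 + 30240 = -19404 cm⁻¹.

-19404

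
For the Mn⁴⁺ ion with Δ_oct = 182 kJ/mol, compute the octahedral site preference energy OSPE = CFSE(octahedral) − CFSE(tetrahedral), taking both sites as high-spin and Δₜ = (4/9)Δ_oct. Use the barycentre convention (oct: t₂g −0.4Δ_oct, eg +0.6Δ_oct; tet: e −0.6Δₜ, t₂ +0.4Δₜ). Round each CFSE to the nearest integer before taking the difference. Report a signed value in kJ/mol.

-153

Mn⁴⁺: group 7, so d-count = 7 − 4 = 3.
Octahedral (high-spin): t2g^3 e_g^0, CFSE = 3(−0.4) + 0(+0.6) = -1.2Δ_oct = -1.2 × 182 = -218 kJ/mol.
Tetrahedral: e^2 t2^1, CFSE = 2(−0.6) + 1(+0.4) = -0.8Δₜ = -0.8 × (4/9) × 182 = -65 kJ/mol.
Subtracting, OSPE = -218 − (-65) = -153 kJ/mol.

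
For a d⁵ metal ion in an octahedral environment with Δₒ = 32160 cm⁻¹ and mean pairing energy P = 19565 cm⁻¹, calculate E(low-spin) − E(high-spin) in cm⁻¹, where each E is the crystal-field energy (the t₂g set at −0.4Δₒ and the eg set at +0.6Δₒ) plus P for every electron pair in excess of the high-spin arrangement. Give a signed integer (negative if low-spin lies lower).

-25190

In the high-spin limit (t₂g³ eg²) the orbital term is 0.0Δₒ = 0 cm⁻¹, with no excess pairing.
For low-spin the configuration is t₂g⁵ eg⁰: orbital energy -2.0 × 32160 = -64320 cm⁻¹, and 2 additional pairs relative to high-spin add 39130 cm⁻¹, giving -25190 cm⁻¹.
The difference is -25190 − (0) = -25190 cm⁻¹, so low-spin lies lower.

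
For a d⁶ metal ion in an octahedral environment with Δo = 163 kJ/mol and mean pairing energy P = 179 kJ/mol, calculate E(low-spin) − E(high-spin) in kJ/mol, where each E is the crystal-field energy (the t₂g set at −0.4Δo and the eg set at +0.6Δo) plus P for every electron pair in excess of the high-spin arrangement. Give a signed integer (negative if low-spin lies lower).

In the high-spin limit (t₂g⁴ eg²) the orbital term is -0.4Δo = -65 kJ/mol, with no excess pairing.
Low-spin t₂g⁶ eg⁰ gives -2.4Δo = -391 kJ/mol, but forming 2 extra pairs costs 2P = 358 kJ/mol, so E(LS) = -391 + 358 = -33 kJ/mol.
Thus E(LS) − E(HS) = 32 kJ/mol.

32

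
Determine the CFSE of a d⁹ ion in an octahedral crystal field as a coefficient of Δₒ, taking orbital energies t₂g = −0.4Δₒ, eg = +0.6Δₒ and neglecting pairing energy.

Configuration: t₂g⁶ eg³.
CFSE = 6(-0.4Δₒ) + 3(0.6Δₒ) = -2.4Δₒ + 1.8Δₒ = -0.6Δₒ.

-0.6 Δₒ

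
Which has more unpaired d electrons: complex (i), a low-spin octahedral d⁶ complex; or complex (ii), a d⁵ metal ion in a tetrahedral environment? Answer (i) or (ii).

(ii)

(i): t2g^6 e_g^0 → 0 unpaired.
(ii): With tetrahedral geometry the complex is necessarily high-spin; e² t₂³ → 5 unpaired.
So (ii) has more unpaired electrons.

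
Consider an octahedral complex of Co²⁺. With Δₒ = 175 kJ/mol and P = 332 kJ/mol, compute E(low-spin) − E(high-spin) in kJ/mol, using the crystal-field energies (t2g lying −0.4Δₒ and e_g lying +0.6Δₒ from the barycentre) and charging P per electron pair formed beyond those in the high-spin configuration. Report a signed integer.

157

Co is in group 9, so Co²⁺ is d⁷ (9 − 2 = 7).
In the high-spin limit (t2g^5 e_g^2) the orbital term is -0.8Δₒ = -140 kJ/mol, with no excess pairing.
Low-spin: t2g^6 e_g^1, orbital CFSE = -1.8Δₒ = -315 kJ/mol; plus 1 excess pair × P = +332 kJ/mol; total 17 kJ/mol.
The difference is 17 − (-140) = 157 kJ/mol, so high-spin lies lower.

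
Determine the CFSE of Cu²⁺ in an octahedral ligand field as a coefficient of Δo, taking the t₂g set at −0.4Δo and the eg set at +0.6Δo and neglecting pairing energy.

-0.6 Δo

Cu sits in group 11; removing 2 electrons leaves Cu²⁺ with 11 − 2 = 9 d electrons.
Configuration: t₂g⁶ eg³.
CFSE = 6(-0.4Δo) + 3(0.6Δo) = -2.4Δo + 1.8Δo = -0.6Δo.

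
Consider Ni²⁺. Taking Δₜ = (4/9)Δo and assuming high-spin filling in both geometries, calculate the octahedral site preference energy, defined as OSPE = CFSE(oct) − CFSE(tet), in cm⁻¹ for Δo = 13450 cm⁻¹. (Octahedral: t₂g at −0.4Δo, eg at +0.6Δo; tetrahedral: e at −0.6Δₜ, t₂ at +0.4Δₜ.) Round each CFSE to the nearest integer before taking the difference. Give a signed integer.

-11358

Ni is in group 10, so Ni²⁺ is d⁸ (10 − 2 = 8).
In an octahedral site d⁸ (HS) is t₂g⁶ eg², giving CFSE(oct) = -1.2Δo = -16140 cm⁻¹.
Tetrahedral e⁴ t₂⁴ gives -0.8Δₜ = -0.8 × (4/9) × 13450 = -4782 cm⁻¹.
Subtracting, OSPE = -16140 − (-4782) = -11358 cm⁻¹.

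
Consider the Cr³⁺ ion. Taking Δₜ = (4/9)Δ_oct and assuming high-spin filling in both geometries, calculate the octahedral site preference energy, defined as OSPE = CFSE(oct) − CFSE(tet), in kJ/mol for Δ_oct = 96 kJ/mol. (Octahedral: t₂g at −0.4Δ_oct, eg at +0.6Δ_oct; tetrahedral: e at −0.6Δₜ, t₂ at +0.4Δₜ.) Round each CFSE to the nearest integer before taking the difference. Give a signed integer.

Cr sits in group 6; removing 3 electrons leaves Cr³⁺ with 6 − 3 = 3 d electrons.
Octahedral (high-spin): t₂g³ eg⁰, CFSE = 3(−0.4) + 0(+0.6) = -1.2Δ_oct = -1.2 × 96 = -115 kJ/mol.
In a tetrahedral site the filling is e² t₂¹: CFSE(tet) = -0.8Δₜ = -0.8 × (4/9)(96) = -34 kJ/mol.
OSPE = -115 − (-34) = -81 kJ/mol.

-81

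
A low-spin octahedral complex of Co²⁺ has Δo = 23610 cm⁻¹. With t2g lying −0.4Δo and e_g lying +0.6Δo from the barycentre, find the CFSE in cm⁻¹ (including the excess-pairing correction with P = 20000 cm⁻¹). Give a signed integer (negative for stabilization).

-22498

Co is in group 9, so Co²⁺ is d⁷ (9 − 2 = 7).
The d⁷ electrons fill as t2g^6 e_g^1.
Orbital CFSE = 6(-0.4) + 1(0.6) = -1.8Δo = -1.8 × 23610 = -42498 cm⁻¹.
Pairing penalty: 3 pairs vs 2 in the high-spin reference → 1 extra × P = 20000 cm⁻¹.
Combining: -42498 + 20000 = -22498 cm⁻¹.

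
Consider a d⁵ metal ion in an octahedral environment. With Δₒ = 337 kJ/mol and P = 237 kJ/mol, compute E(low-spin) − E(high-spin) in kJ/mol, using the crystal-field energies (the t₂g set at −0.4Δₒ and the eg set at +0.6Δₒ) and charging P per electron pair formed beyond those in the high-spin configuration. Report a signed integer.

In the high-spin limit (t₂g³ eg²) the orbital term is 0.0Δₒ = 0 kJ/mol, with no excess pairing.
Low-spin t₂g⁵ eg⁰ gives -2.0Δₒ = -674 kJ/mol, but forming 2 extra pairs costs 2P = 474 kJ/mol, so E(LS) = -674 + 474 = -200 kJ/mol.
The difference is -200 − (0) = -200 kJ/mol, so low-spin lies lower.

-200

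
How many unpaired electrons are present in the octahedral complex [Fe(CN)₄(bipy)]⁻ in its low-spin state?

Ligand charges: 4×(-1) from CN⁻ and 1×(+0) from bipy sum to -4; with overall charge -1, Fe is +3.
Fe³⁺: group 8, so d-count = 8 − 3 = 5.
Configuration: t2g^5 e_g^0, giving 1 unpaired electron.

1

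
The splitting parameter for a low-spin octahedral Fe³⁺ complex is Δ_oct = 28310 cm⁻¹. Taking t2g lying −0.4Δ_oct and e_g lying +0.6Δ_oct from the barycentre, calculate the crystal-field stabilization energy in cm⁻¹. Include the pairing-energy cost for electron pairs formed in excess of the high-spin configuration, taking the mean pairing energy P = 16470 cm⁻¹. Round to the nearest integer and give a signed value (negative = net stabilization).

Fe³⁺: group 8, so d-count = 8 − 3 = 5.
Configuration: t2g^5 e_g^0.
CFSE(orbital) = 5×(-0.4Δ_oct) + 0×(0.6Δ_oct) = -2.0Δ_oct; with Δ_oct = 28310 cm⁻¹ that is -56620 cm⁻¹.
Pairing penalty: 2 pairs vs 0 in the high-spin reference → 2 extra × P = 32940 cm⁻¹.
Overall CFSE = -56620 + 32940 = -23680 cm⁻¹.

-23680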